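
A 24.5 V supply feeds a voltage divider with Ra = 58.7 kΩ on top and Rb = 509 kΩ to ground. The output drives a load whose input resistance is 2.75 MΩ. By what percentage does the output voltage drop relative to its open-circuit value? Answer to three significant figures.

The divider's output (Thévenin) resistance is Ra‖Rb = 52.63 kΩ.
Fractional drop under load = R_th/(R_th + R_L) = 52.63 / (52.63 + 2750) = 0.01878.
So the output falls by 1.88 %.

1.88 %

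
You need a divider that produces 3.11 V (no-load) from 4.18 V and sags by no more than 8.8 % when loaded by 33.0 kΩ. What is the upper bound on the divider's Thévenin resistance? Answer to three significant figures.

Loading drop = R_th/(R_th + R_L) ≤ 0.0880, so R_th ≤ R_L · ε/(1−ε) = 33.0 kΩ × 0.0880/0.9120 = 3.18 kΩ.

R_th ≤ 3.18 kΩ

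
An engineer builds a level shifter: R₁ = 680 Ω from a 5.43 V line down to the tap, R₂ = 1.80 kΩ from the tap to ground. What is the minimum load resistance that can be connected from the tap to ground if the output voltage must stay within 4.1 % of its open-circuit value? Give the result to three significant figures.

R_L(min) ≈ 11.5 kΩ

Output resistance R_th = R₁‖R₂ = (680 × 1800)/2480 = 493.5 Ω.
The fractional drop is R_th/(R_th + R_L); requiring this ≤ 0.0410 gives R_L ≥ R_th(1/0.0410 − 1) = 493.5 × 23.39 = 11.5 kΩ.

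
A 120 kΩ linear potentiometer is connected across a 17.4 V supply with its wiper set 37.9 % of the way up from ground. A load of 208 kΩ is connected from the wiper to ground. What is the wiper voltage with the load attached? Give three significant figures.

The wiper splits the pot into (1−α)R = 74.52 kΩ above and αR = 45.48 kΩ below.
Lower section ‖ load = 37.32 kΩ.
V_wiper = 17.4 × 37.32/(74.52 + 37.32) = 5.81 V.

V ≈ 5.81 V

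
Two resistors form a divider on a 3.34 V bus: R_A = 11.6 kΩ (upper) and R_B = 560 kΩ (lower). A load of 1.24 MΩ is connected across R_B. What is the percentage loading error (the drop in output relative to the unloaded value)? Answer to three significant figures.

The divider's output (Thévenin) resistance is R_A‖R_B = 11.36 kΩ.
Fractional drop under load = R_th/(R_th + R_L) = 11.36 / (11.36 + 1240) = 0.009082.
So the output falls by 0.908 %.

0.908 %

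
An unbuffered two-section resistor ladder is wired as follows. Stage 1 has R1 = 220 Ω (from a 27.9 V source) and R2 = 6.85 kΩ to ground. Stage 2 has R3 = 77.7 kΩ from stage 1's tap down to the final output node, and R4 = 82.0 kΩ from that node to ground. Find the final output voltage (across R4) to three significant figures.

Stage 2 presents R3+R4 = 159700 Ω as a load on stage 1's tap.
Stage 1's lower leg becomes R2‖(R3+R4) = 6568 Ω, so V_mid = 27.9 × 6568/6788 = 27.00 V.
Stage 2 is itself unloaded: V_out = V_mid × R4/(R3+R4) = 27.00 × 82000/159700 = 13.9 V.

V_out ≈ 13.9 V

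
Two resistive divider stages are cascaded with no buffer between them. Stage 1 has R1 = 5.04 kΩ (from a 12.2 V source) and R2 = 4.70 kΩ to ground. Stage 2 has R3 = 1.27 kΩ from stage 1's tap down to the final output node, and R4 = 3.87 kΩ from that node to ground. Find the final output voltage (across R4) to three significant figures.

Stage 2 presents R3+R4 = 5.140 kΩ as a load on stage 1's tap.
Stage 1's lower leg becomes R2‖(R3+R4) = 2.455 kΩ, so V_mid = 12.2 × 2.455/7.495 = 3.996 V.
Stage 2 is itself unloaded: V_out = V_mid × R4/(R3+R4) = 3.996 × 3.87/5.140 = 3.01 V.

V_out ≈ 3.01 V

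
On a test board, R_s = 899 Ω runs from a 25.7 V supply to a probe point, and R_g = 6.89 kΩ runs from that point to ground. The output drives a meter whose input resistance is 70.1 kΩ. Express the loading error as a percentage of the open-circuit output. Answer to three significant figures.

The divider's output (Thévenin) resistance is R_s‖R_g = 795.2 Ω.
Fractional drop under load = R_th/(R_th + R_L) = 795.2 / (795.2 + 70100) = 0.01122.
So the output falls by 1.12 %.

1.12 %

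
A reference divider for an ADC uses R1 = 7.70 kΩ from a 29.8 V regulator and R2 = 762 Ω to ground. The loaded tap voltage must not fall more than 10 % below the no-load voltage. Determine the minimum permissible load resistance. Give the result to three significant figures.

R_L(min) ≈ 6.24 kΩ

Output resistance R_th = R1‖R2 = (7700 × 762)/8462 = 693.4 Ω.
The fractional drop is R_th/(R_th + R_L); requiring this ≤ 0.100 gives R_L ≥ R_th(1/0.100 − 1) = 693.4 × 9.000 = 6.24 kΩ.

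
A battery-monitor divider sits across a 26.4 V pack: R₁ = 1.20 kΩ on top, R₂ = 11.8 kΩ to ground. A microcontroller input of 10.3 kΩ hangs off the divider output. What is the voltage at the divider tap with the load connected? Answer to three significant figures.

V_out ≈ 21.7 V

The load sits in parallel with R₂: R₂‖R_L = (11.8 × 10.3) / (11.8 + 10.3) = 5.500 kΩ.
V_out = 26.4 × 5.500 / (1.20 + 5.500) = 26.4 × 5.500/6.700 = 21.7 V.
(Unloaded it would have been 24.0 V.)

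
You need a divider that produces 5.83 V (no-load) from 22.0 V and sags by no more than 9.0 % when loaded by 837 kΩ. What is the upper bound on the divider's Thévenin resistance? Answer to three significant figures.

Loading drop = R_th/(R_th + R_L) ≤ 0.0900, so R_th ≤ R_L · ε/(1−ε) = 837 kΩ × 0.0900/0.9100 = 82.8 kΩ.
(Any R1, R2 with R2/(R1+R2) = 0.265 and R1‖R2 ≤ 82.8 kΩ will meet the spec.)

R_th ≤ 82.8 kΩ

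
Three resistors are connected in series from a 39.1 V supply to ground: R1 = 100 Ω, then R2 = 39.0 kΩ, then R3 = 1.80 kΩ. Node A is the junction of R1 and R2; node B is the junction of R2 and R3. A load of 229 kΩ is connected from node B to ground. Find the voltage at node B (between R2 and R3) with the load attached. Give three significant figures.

At node B, R3 is in parallel with the load: R3‖R_L = 1786 Ω.
Below node A the resistance is R2 + (R3‖R_L) = 40790 Ω, so V_A = 39.1 × 40790/40890 = 39.00 V.
Then V_B = V_A × (R3‖R_L)/(R2 + R3‖R_L) = 39.00 × 1786/40790 = 1.71 V.

V ≈ 1.71 V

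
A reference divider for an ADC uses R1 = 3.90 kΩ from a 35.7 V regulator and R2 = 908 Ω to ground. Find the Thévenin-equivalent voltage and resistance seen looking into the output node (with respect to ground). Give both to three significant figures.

V_th is the open-circuit tap voltage: 35.7 × 908/(3900 + 908) = 6.74 V.
With the supply zeroed, R1 and R2 appear in parallel from the tap: R_th = R1‖R2 = (3900 × 908)/4808 = 737 Ω.

V_th = 6.74 V, R_th = 737 Ω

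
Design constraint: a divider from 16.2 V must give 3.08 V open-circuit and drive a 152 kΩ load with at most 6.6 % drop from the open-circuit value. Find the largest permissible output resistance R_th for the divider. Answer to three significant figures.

R_th ≤ 10.7 kΩ

Loading drop = R_th/(R_th + R_L) ≤ 0.0660, so R_th ≤ R_L · ε/(1−ε) = 152 kΩ × 0.0660/0.9340 = 10.7 kΩ.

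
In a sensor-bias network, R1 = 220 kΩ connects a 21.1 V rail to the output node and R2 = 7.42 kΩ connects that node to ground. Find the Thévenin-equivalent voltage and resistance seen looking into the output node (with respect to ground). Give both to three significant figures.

V_th = 0.688 V, R_th = 7.18 kΩ

V_th is the open-circuit tap voltage: 21.1 × 7.42/(220 + 7.42) = 0.688 V.
With the supply zeroed, R1 and R2 appear in parallel from the tap: R_th = R1‖R2 = (220 × 7.42)/227.4 = 7.18 kΩ.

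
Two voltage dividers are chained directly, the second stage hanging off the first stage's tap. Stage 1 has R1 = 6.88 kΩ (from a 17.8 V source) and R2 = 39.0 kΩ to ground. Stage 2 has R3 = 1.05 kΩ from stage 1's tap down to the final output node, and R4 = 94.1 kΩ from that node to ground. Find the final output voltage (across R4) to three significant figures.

V_out ≈ 14.1 V

Stage 2 presents R3+R4 = 95.15 kΩ as a load on stage 1's tap.
Stage 1's lower leg becomes R2‖(R3+R4) = 27.66 kΩ, so V_mid = 17.8 × 27.66/34.54 = 14.25 V.
Stage 2 is itself unloaded: V_out = V_mid × R4/(R3+R4) = 14.25 × 94.1/95.15 = 14.1 V.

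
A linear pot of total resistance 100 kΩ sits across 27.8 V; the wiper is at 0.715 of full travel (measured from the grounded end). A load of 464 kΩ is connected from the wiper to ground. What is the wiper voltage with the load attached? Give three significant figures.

V ≈ 19.0 V

The wiper splits the pot into (1−α)R = 28.50 kΩ above and αR = 71.50 kΩ below.
Lower section ‖ load = 61.95 kΩ.
V_wiper = 27.8 × 61.95/(28.50 + 61.95) = 19.0 V.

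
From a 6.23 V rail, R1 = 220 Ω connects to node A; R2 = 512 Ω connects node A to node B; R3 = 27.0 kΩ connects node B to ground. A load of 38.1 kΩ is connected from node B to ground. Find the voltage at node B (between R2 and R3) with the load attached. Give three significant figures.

V ≈ 5.95 V

At node B, R3 is in parallel with the load: R3‖R_L = 15800 Ω.
Below node A the resistance is R2 + (R3‖R_L) = 16310 Ω, so V_A = 6.23 × 16310/16530 = 6.147 V.
Then V_B = V_A × (R3‖R_L)/(R2 + R3‖R_L) = 6.147 × 15800/16310 = 5.95 V.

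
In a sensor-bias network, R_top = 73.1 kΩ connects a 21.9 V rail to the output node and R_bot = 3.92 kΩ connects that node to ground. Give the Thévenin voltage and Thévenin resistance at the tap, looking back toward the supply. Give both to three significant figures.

V_th is the open-circuit tap voltage: 21.9 × 3.92/(73.1 + 3.92) = 1.11 V.
With the supply zeroed, R_top and R_bot appear in parallel from the tap: R_th = R_top‖R_bot = (73.1 × 3.92)/77.02 = 3.72 kΩ.

V_th = 1.11 V, R_th = 3.72 kΩ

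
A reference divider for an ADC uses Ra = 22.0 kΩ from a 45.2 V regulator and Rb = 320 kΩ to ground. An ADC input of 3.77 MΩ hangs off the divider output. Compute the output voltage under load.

The load sits in parallel with Rb: Rb‖R_L = (320 × 3770) / (320 + 3770) = 295.0 kΩ.
V_out = 45.2 × 295.0 / (22.0 + 295.0) = 45.2 × 295.0/317.0 = 42.1 V.
(Unloaded it would have been 42.3 V.)

V_out ≈ 42.1 V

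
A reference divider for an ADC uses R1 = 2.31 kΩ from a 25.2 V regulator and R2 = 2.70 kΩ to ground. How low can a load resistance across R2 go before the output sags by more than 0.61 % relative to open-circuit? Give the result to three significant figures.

Output resistance R_th = R1‖R2 = (2.31 × 2.70)/5.010 = 1.245 kΩ.
The fractional drop is R_th/(R_th + R_L); requiring this ≤ 0.00610 gives R_L ≥ R_th(1/0.00610 − 1) = 1.245 × 162.9 = 203 kΩ.

R_L(min) ≈ 203 kΩ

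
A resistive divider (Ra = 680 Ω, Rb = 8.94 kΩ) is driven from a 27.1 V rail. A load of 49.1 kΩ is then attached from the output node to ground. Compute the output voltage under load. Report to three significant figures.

The load sits in parallel with Rb: Rb‖R_L = (8940 × 49100) / (8940 + 49100) = 7563 Ω.
V_out = 27.1 × 7563 / (680 + 7563) = 27.1 × 7563/8243 = 24.9 V.

V_out ≈ 24.9 V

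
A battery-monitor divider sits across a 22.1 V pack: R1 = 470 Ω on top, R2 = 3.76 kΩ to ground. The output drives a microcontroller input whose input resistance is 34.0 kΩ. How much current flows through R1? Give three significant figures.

R2‖R_L = 3386 Ω, so the source sees R1 + R2‖R_L = 3856 Ω.
I = 22.1 V / 3856 Ω = 5.73 mA.

I ≈ 5.73 mA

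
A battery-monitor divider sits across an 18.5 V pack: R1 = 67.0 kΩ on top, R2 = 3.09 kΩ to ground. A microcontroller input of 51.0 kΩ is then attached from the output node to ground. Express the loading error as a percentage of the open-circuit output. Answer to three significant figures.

The divider's output (Thévenin) resistance is R1‖R2 = 2.954 kΩ.
Fractional drop under load = R_th/(R_th + R_L) = 2.954 / (2.954 + 51.0) = 0.05475.
So the output falls by 5.47 %.

5.47 %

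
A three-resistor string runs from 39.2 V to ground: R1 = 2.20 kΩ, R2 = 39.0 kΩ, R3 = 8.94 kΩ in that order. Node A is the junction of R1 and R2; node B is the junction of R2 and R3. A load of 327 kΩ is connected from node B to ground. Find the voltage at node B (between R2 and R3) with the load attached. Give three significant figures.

V ≈ 6.84 V

At node B, R3 is in parallel with the load: R3‖R_L = 8.702 kΩ.
Below node A the resistance is R2 + (R3‖R_L) = 47.70 kΩ, so V_A = 39.2 × 47.70/49.90 = 37.47 V.
Then V_B = V_A × (R3‖R_L)/(R2 + R3‖R_L) = 37.47 × 8.702/47.70 = 6.84 V.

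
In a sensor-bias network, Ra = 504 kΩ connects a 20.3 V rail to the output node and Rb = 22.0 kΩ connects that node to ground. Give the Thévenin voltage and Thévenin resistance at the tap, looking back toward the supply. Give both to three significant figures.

V_th is the open-circuit tap voltage: 20.3 × 22.0/(504 + 22.0) = 0.849 V.
With the supply zeroed, Ra and Rb appear in parallel from the tap: R_th = Ra‖Rb = (504 × 22.0)/526.0 = 21.1 kΩ.

V_th = 0.849 V, R_th = 21.1 kΩ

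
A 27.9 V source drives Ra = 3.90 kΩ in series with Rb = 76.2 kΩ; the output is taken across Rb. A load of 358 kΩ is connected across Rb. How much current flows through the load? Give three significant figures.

Rb‖R_L = 62.83 kΩ; V_out = 27.9 × 62.83/66.73 = 26.27 V.
I_L = V_out / R_L = 26.27 / 358 kΩ = 0.0734 mA.

I_L ≈ 0.0734 mA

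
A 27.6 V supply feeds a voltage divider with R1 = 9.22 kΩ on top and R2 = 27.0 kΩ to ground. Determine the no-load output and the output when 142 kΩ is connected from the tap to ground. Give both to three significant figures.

Open-circuit: V = 27.6 × 27.0/(9.22 + 27.0) = 20.6 V.
With the load, R2 becomes R2‖R_L = 22.69 kΩ, so V = 27.6 × 22.69/31.91 = 19.6 V.

Unloaded: 20.6 V; loaded: 19.6 V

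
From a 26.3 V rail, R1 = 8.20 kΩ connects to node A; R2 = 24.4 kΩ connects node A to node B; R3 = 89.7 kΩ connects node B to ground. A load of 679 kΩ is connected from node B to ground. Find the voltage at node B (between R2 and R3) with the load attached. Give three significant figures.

V ≈ 18.6 V

At node B, R3 is in parallel with the load: R3‖R_L = 79.23 kΩ.
Below node A the resistance is R2 + (R3‖R_L) = 103.6 kΩ, so V_A = 26.3 × 103.6/111.8 = 24.37 V.
Then V_B = V_A × (R3‖R_L)/(R2 + R3‖R_L) = 24.37 × 79.23/103.6 = 18.6 V.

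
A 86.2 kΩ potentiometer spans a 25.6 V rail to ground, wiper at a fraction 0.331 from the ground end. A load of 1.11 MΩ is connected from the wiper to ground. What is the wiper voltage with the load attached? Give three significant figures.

The wiper splits the pot into (1−α)R = 57.67 kΩ above and αR = 28.53 kΩ below.
Lower section ‖ load = 27.82 kΩ.
V_wiper = 25.6 × 27.82/(57.67 + 27.82) = 8.33 V.

V ≈ 8.33 V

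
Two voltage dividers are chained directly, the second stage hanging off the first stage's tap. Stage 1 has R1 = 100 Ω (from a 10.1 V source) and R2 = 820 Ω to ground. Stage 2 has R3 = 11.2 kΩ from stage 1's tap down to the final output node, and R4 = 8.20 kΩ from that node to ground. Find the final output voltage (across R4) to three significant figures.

Stage 2 presents R3+R4 = 19400 Ω as a load on stage 1's tap.
Stage 1's lower leg becomes R2‖(R3+R4) = 786.7 Ω, so V_mid = 10.1 × 786.7/886.7 = 8.961 V.
Stage 2 is itself unloaded: V_out = V_mid × R4/(R3+R4) = 8.961 × 8200/19400 = 3.79 V.

V_out ≈ 3.79 V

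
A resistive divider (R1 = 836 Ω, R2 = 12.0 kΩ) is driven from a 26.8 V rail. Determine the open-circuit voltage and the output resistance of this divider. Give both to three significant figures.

V_th = 25.1 V, R_th = 782 Ω

V_th is the open-circuit tap voltage: 26.8 × 12000/(836 + 12000) = 25.1 V.
With the supply zeroed, R1 and R2 appear in parallel from the tap: R_th = R1‖R2 = (836 × 12000)/12840 = 782 Ω.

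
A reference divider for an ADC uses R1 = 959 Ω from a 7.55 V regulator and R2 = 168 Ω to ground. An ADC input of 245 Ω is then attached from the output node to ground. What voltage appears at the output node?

The load sits in parallel with R2: R2‖R_L = (168 × 245) / (168 + 245) = 99.66 Ω.
V_out = 7.55 × 99.66 / (959 + 99.66) = 7.55 × 99.66/1059 = 0.711 V.

V_out ≈ 0.711 V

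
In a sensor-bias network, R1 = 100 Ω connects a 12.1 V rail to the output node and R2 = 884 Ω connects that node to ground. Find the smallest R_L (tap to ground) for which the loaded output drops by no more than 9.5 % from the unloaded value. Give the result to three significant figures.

Output resistance R_th = R1‖R2 = (100 × 884)/984.0 = 89.84 Ω.
The fractional drop is R_th/(R_th + R_L); requiring this ≤ 0.0950 gives R_L ≥ R_th(1/0.0950 − 1) = 89.84 × 9.526 = 856 Ω.

R_L(min) ≈ 856 Ω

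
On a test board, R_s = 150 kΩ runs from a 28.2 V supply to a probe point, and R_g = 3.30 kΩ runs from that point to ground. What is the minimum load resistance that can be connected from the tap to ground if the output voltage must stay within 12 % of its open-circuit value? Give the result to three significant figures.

R_L(min) ≈ 23.7 kΩ

Output resistance R_th = R_s‖R_g = (150 × 3.30)/153.3 = 3.229 kΩ.
The fractional drop is R_th/(R_th + R_L); requiring this ≤ 0.120 gives R_L ≥ R_th(1/0.120 − 1) = 3.229 × 7.333 = 23.7 kΩ.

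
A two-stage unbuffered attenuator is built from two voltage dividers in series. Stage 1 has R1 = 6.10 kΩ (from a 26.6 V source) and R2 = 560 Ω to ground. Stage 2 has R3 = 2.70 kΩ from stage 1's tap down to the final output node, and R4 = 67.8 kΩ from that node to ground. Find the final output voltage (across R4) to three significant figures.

Stage 2 presents R3+R4 = 70500 Ω as a load on stage 1's tap.
Stage 1's lower leg becomes R2‖(R3+R4) = 555.6 Ω, so V_mid = 26.6 × 555.6/6656 = 2.220 V.
Stage 2 is itself unloaded: V_out = V_mid × R4/(R3+R4) = 2.220 × 67800/70500 = 2.14 V.

V_out ≈ 2.14 V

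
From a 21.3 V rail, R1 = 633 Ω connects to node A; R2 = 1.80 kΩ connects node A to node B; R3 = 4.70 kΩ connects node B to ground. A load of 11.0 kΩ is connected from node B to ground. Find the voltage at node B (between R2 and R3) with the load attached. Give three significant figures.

At node B, R3 is in parallel with the load: R3‖R_L = 3293 Ω.
Below node A the resistance is R2 + (R3‖R_L) = 5093 Ω, so V_A = 21.3 × 5093/5726 = 18.95 V.
Then V_B = V_A × (R3‖R_L)/(R2 + R3‖R_L) = 18.95 × 3293/5093 = 12.2 V.

V ≈ 12.2 V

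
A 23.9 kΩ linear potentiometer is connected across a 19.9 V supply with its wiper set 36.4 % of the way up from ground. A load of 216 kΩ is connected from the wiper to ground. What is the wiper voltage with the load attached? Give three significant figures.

V ≈ 7.06 V

The wiper splits the pot into (1−α)R = 15.20 kΩ above and αR = 8.700 kΩ below.
Lower section ‖ load = 8.363 kΩ.
V_wiper = 19.9 × 8.363/(15.20 + 8.363) = 7.06 V.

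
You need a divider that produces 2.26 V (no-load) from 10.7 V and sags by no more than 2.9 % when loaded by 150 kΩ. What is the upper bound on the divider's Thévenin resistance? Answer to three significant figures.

R_th ≤ 4.48 kΩ

Loading drop = R_th/(R_th + R_L) ≤ 0.0290, so R_th ≤ R_L · ε/(1−ε) = 150 kΩ × 0.0290/0.9710 = 4.48 kΩ.
(Any R1, R2 with R2/(R1+R2) = 0.211 and R1‖R2 ≤ 4.48 kΩ will meet the spec.)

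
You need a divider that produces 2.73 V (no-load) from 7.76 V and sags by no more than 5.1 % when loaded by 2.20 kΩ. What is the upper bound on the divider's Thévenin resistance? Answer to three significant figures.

R_th ≤ 118 Ω

Loading drop = R_th/(R_th + R_L) ≤ 0.0510, so R_th ≤ R_L · ε/(1−ε) = 2.20 kΩ × 0.0510/0.9490 = 118 Ω.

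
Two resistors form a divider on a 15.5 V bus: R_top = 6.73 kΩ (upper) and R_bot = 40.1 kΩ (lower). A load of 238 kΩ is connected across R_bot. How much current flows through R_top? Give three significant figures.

R_bot‖R_L = 34.32 kΩ, so the source sees R_top + R_bot‖R_L = 41.05 kΩ.
I = 15.5 V / 41.05 kΩ = 0.378 mA.

I ≈ 0.378 mA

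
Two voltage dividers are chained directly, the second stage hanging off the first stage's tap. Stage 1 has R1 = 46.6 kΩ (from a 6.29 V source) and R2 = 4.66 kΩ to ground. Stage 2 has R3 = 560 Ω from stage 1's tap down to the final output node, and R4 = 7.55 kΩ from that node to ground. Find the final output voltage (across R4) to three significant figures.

Stage 2 presents R3+R4 = 8110 Ω as a load on stage 1's tap.
Stage 1's lower leg becomes R2‖(R3+R4) = 2959 Ω, so V_mid = 6.29 × 2959/49560 = 0.3756 V.
Stage 2 is itself unloaded: V_out = V_mid × R4/(R3+R4) = 0.3756 × 7550/8110 = 0.350 V.

V_out ≈ 0.350 V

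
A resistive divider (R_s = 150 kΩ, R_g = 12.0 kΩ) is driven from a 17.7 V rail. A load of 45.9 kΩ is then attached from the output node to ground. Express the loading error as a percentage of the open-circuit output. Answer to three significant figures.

19.5 %

The divider's output (Thévenin) resistance is R_s‖R_g = 11.11 kΩ.
Fractional drop under load = R_th/(R_th + R_L) = 11.11 / (11.11 + 45.9) = 0.1949.
So the output falls by 19.5 %.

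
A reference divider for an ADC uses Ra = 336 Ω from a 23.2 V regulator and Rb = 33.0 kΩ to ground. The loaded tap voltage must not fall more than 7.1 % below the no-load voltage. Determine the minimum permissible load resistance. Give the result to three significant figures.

Output resistance R_th = Ra‖Rb = (336 × 33000)/33340 = 332.6 Ω.
The fractional drop is R_th/(R_th + R_L); requiring this ≤ 0.0710 gives R_L ≥ R_th(1/0.0710 − 1) = 332.6 × 13.08 = 4.35 kΩ.

R_L(min) ≈ 4.35 kΩ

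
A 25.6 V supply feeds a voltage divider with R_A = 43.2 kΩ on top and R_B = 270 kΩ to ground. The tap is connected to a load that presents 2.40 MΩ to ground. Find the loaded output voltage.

The load sits in parallel with R_B: R_B‖R_L = (270 × 2400) / (270 + 2400) = 242.7 kΩ.
V_out = 25.6 × 242.7 / (43.2 + 242.7) = 25.6 × 242.7/285.9 = 21.7 V.
(Unloaded it would have been 22.1 V.)

V_out ≈ 21.7 V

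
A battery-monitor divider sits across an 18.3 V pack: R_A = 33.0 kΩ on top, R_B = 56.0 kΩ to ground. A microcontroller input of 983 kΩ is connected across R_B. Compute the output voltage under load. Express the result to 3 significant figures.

V_out ≈ 11.3 V

The load sits in parallel with R_B: R_B‖R_L = (56.0 × 983) / (56.0 + 983) = 52.98 kΩ.
V_out = 18.3 × 52.98 / (33.0 + 52.98) = 18.3 × 52.98/85.98 = 11.3 V.
(Unloaded it would have been 11.5 V.)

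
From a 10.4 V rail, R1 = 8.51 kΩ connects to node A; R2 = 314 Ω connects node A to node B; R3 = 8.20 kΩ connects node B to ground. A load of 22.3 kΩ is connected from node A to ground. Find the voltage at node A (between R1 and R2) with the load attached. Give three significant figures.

Below node A the series string R2+R3 = 8514 Ω sits in parallel with the 22300 Ω load: 6162 Ω.
V_A = 10.4 × 6162/(8510 + 6162) = 4.37 V.

V ≈ 4.37 V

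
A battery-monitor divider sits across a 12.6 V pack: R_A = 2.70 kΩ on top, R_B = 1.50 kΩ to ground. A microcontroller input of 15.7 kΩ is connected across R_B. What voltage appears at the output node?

V_out ≈ 4.24 V

The load sits in parallel with R_B: R_B‖R_L = (1.50 × 15.7) / (1.50 + 15.7) = 1.369 kΩ.
V_out = 12.6 × 1.369 / (2.70 + 1.369) = 12.6 × 1.369/4.069 = 4.24 V.
(Unloaded it would have been 4.50 V.)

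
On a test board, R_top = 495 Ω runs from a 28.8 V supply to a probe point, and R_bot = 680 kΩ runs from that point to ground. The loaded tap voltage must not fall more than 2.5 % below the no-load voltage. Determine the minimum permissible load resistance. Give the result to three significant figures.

R_L(min) ≈ 19.3 kΩ

Output resistance R_th = R_top‖R_bot = (495 × 680000)/680500 = 494.6 Ω.
The fractional drop is R_th/(R_th + R_L); requiring this ≤ 0.0250 gives R_L ≥ R_th(1/0.0250 − 1) = 494.6 × 39.00 = 19.3 kΩ.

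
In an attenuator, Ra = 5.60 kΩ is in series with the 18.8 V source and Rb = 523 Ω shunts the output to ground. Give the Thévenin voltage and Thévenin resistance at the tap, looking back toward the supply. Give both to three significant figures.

V_th is the open-circuit tap voltage: 18.8 × 523/(5600 + 523) = 1.61 V.
With the supply zeroed, Ra and Rb appear in parallel from the tap: R_th = Ra‖Rb = (5600 × 523)/6123 = 478 Ω.

V_th = 1.61 V, R_th = 478 Ω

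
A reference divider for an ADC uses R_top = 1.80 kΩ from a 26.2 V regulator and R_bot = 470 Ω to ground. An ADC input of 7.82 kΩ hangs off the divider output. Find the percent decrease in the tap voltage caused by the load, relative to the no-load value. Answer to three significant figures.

4.55 %

The divider's output (Thévenin) resistance is R_top‖R_bot = 372.7 Ω.
Fractional drop under load = R_th/(R_th + R_L) = 372.7 / (372.7 + 7820) = 0.04549.
So the output falls by 4.55 %.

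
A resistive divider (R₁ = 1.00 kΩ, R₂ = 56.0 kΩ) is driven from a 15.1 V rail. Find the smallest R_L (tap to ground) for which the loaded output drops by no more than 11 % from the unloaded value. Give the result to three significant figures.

Output resistance R_th = R₁‖R₂ = (1000 × 56000)/57000 = 982.5 Ω.
The fractional drop is R_th/(R_th + R_L); requiring this ≤ 0.110 gives R_L ≥ R_th(1/0.110 − 1) = 982.5 × 8.091 = 7.95 kΩ.

R_L(min) ≈ 7.95 kΩ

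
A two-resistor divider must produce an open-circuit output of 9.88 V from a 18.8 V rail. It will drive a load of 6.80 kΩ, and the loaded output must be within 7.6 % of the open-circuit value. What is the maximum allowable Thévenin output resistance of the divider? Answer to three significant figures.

R_th ≤ 559 Ω

Loading drop = R_th/(R_th + R_L) ≤ 0.0760, so R_th ≤ R_L · ε/(1−ε) = 6.80 kΩ × 0.0760/0.9240 = 559 Ω.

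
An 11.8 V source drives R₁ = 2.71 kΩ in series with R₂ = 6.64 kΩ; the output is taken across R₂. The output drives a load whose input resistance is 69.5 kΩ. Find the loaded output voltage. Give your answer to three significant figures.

V_out ≈ 8.15 V

The load sits in parallel with R₂: R₂‖R_L = (6.64 × 69.5) / (6.64 + 69.5) = 6.061 kΩ.
V_out = 11.8 × 6.061 / (2.71 + 6.061) = 11.8 × 6.061/8.771 = 8.15 V.
(Unloaded it would have been 8.38 V.)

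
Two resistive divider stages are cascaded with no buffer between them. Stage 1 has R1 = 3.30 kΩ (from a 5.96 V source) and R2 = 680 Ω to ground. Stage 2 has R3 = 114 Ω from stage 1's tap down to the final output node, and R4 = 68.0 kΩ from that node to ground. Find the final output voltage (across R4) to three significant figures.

V_out ≈ 1.01 V

Stage 2 presents R3+R4 = 68110 Ω as a load on stage 1's tap.
Stage 1's lower leg becomes R2‖(R3+R4) = 673.3 Ω, so V_mid = 5.96 × 673.3/3973 = 1.010 V.
Stage 2 is itself unloaded: V_out = V_mid × R4/(R3+R4) = 1.010 × 68000/68110 = 1.01 V.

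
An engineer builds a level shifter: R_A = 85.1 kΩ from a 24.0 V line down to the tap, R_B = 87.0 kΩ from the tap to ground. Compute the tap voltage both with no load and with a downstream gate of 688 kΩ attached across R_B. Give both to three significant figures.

Unloaded: 12.1 V; loaded: 11.4 V

Open-circuit: V = 24.0 × 87.0/(85.1 + 87.0) = 12.1 V.
With the load, R_B becomes R_B‖R_L = 77.23 kΩ, so V = 24.0 × 77.23/162.3 = 11.4 V.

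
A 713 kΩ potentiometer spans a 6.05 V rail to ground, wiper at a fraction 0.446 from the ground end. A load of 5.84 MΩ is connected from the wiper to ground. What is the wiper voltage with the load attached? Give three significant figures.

The wiper splits the pot into (1−α)R = 395.0 kΩ above and αR = 318.0 kΩ below.
Lower section ‖ load = 301.6 kΩ.
V_wiper = 6.05 × 301.6/(395.0 + 301.6) = 2.62 V.

V ≈ 2.62 V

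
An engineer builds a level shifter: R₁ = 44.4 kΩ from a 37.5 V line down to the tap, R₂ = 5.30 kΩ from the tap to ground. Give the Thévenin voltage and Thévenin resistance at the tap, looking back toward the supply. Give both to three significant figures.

V_th = 4.00 V, R_th = 4.73 kΩ

V_th is the open-circuit tap voltage: 37.5 × 5.30/(44.4 + 5.30) = 4.00 V.
With the supply zeroed, R₁ and R₂ appear in parallel from the tap: R_th = R₁‖R₂ = (44.4 × 5.30)/49.70 = 4.73 kΩ.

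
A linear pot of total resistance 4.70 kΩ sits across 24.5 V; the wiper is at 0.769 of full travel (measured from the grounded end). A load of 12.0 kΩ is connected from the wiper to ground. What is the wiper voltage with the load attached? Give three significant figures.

The wiper splits the pot into (1−α)R = 1.086 kΩ above and αR = 3.614 kΩ below.
Lower section ‖ load = 2.778 kΩ.
V_wiper = 24.5 × 2.778/(1.086 + 2.778) = 17.6 V.

V ≈ 17.6 V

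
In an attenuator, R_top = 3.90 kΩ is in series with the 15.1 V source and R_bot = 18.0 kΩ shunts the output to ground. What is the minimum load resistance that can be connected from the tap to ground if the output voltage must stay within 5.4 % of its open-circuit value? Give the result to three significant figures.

Output resistance R_th = R_top‖R_bot = (3.90 × 18.0)/21.90 = 3.205 kΩ.
The fractional drop is R_th/(R_th + R_L); requiring this ≤ 0.0540 gives R_L ≥ R_th(1/0.0540 − 1) = 3.205 × 17.52 = 56.2 kΩ.

R_L(min) ≈ 56.2 kΩ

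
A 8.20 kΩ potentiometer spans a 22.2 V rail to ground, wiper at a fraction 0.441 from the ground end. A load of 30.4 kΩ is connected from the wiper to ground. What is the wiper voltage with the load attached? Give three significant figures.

The wiper splits the pot into (1−α)R = 4.584 kΩ above and αR = 3.616 kΩ below.
Lower section ‖ load = 3.232 kΩ.
V_wiper = 22.2 × 3.232/(4.584 + 3.232) = 9.18 V.

V ≈ 9.18 V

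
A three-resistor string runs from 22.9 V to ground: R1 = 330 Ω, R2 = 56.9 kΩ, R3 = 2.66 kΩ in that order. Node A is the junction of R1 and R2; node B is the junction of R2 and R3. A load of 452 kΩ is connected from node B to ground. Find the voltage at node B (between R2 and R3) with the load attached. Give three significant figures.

At node B, R3 is in parallel with the load: R3‖R_L = 2644 Ω.
Below node A the resistance is R2 + (R3‖R_L) = 59540 Ω, so V_A = 22.9 × 59540/59870 = 22.77 V.
Then V_B = V_A × (R3‖R_L)/(R2 + R3‖R_L) = 22.77 × 2644/59540 = 1.01 V.

V ≈ 1.01 V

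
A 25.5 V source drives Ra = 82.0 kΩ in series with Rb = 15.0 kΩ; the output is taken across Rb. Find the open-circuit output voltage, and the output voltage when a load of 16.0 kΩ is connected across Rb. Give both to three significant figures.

Open-circuit: V = 25.5 × 15.0/(82.0 + 15.0) = 3.94 V.
With the load, Rb becomes Rb‖R_L = 7.742 kΩ, so V = 25.5 × 7.742/89.74 = 2.20 V.

Unloaded: 3.94 V; loaded: 2.20 V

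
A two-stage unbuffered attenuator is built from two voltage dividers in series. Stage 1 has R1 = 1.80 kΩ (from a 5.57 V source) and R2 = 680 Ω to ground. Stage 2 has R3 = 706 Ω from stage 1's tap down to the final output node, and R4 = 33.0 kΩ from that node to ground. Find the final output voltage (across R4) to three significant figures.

V_out ≈ 1.47 V

Stage 2 presents R3+R4 = 33710 Ω as a load on stage 1's tap.
Stage 1's lower leg becomes R2‖(R3+R4) = 666.6 Ω, so V_mid = 5.57 × 666.6/2467 = 1.505 V.
Stage 2 is itself unloaded: V_out = V_mid × R4/(R3+R4) = 1.505 × 33000/33710 = 1.47 V.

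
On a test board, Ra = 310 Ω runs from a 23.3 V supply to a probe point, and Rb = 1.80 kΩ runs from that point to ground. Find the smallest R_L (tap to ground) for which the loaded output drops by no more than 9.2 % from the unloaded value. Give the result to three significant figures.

Output resistance R_th = Ra‖Rb = (310 × 1800)/2110 = 264.5 Ω.
The fractional drop is R_th/(R_th + R_L); requiring this ≤ 0.0920 gives R_L ≥ R_th(1/0.0920 − 1) = 264.5 × 9.870 = 2.61 kΩ.

R_L(min) ≈ 2.61 kΩ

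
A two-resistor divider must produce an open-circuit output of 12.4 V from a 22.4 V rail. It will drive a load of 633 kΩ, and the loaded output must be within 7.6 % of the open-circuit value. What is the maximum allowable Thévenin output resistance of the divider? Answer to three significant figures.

Loading drop = R_th/(R_th + R_L) ≤ 0.0760, so R_th ≤ R_L · ε/(1−ε) = 633 kΩ × 0.0760/0.9240 = 52.1 kΩ.

R_th ≤ 52.1 kΩ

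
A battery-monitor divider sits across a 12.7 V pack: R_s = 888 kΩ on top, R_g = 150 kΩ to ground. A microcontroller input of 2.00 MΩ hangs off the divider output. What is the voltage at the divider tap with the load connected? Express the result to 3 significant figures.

V_out ≈ 1.72 V

The load sits in parallel with R_g: R_g‖R_L = (150 × 2000) / (150 + 2000) = 139.5 kΩ.
V_out = 12.7 × 139.5 / (888 + 139.5) = 12.7 × 139.5/1028 = 1.72 V.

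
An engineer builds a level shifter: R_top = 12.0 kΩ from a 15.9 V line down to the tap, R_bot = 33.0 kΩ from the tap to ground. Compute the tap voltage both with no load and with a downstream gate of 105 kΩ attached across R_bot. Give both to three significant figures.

Open-circuit: V = 15.9 × 33.0/(12.0 + 33.0) = 11.7 V.
With the load, R_bot becomes R_bot‖R_L = 25.11 kΩ, so V = 15.9 × 25.11/37.11 = 10.8 V.

Unloaded: 11.7 V; loaded: 10.8 V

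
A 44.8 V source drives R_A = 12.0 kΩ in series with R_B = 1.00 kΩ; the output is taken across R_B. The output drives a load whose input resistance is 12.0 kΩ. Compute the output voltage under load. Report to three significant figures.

The load sits in parallel with R_B: R_B‖R_L = (1.00 × 12.0) / (1.00 + 12.0) = 0.9231 kΩ.
V_out = 44.8 × 0.9231 / (12.0 + 0.9231) = 44.8 × 0.9231/12.92 = 3.20 V.

V_out ≈ 3.20 V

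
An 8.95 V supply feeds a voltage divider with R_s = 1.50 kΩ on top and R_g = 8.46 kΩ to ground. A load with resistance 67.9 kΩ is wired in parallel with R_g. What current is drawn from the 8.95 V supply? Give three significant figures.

I ≈ 0.992 mA

R_g‖R_L = 7.523 kΩ, so the source sees R_s + R_g‖R_L = 9.023 kΩ.
I = 8.95 V / 9.023 kΩ = 0.992 mA.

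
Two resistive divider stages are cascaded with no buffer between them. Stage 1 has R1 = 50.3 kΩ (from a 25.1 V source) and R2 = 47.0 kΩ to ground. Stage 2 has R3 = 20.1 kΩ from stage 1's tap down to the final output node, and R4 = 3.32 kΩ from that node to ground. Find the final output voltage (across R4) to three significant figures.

Stage 2 presents R3+R4 = 23.42 kΩ as a load on stage 1's tap.
Stage 1's lower leg becomes R2‖(R3+R4) = 15.63 kΩ, so V_mid = 25.1 × 15.63/65.93 = 5.951 V.
Stage 2 is itself unloaded: V_out = V_mid × R4/(R3+R4) = 5.951 × 3.32/23.42 = 0.844 V.

V_out ≈ 0.844 V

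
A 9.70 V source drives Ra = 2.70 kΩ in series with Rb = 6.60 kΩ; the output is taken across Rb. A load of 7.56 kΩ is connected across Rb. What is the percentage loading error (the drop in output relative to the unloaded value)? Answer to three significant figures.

20.2 %

Unloaded V = 9.70 × 6.60/9.300 = 6.884 V.
Loaded: Rb‖R_L = 3.524 kΩ, giving V = 9.70 × 3.524/6.224 = 5.492 V.
Drop = (6.884 − 5.492) / 6.884 = 20.2 %.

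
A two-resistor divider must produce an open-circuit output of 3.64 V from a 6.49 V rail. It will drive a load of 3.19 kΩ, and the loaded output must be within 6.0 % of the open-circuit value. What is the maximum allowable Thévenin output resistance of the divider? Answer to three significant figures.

Loading drop = R_th/(R_th + R_L) ≤ 0.0600, so R_th ≤ R_L · ε/(1−ε) = 3.19 kΩ × 0.0600/0.9400 = 204 Ω.
(Any R1, R2 with R2/(R1+R2) = 0.561 and R1‖R2 ≤ 204 Ω will meet the spec.)

R_th ≤ 204 Ω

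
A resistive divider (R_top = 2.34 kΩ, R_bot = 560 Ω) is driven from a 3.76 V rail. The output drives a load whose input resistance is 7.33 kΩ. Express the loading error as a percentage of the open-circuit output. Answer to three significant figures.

The divider's output (Thévenin) resistance is R_top‖R_bot = 451.9 Ω.
Fractional drop under load = R_th/(R_th + R_L) = 451.9 / (451.9 + 7330) = 0.05807.
So the output falls by 5.81 %.

5.81 %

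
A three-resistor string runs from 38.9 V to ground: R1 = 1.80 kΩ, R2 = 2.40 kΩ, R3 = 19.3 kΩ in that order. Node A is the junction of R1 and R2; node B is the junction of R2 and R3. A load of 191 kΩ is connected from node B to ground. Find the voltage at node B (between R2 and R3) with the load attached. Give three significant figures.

V ≈ 31.4 V

At node B, R3 is in parallel with the load: R3‖R_L = 17.53 kΩ.
Below node A the resistance is R2 + (R3‖R_L) = 19.93 kΩ, so V_A = 38.9 × 19.93/21.73 = 35.68 V.
Then V_B = V_A × (R3‖R_L)/(R2 + R3‖R_L) = 35.68 × 17.53/19.93 = 31.4 V.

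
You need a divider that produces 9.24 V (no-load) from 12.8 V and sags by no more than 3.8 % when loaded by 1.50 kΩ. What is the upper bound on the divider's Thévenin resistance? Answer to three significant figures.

Loading drop = R_th/(R_th + R_L) ≤ 0.0380, so R_th ≤ R_L · ε/(1−ε) = 1.50 kΩ × 0.0380/0.9620 = 59.3 Ω.
(Any R1, R2 with R2/(R1+R2) = 0.722 and R1‖R2 ≤ 59.3 Ω will meet the spec.)

R_th ≤ 59.3 Ω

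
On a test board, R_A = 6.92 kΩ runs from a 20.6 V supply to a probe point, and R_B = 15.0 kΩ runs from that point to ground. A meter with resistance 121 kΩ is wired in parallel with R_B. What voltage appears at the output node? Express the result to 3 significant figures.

The load sits in parallel with R_B: R_B‖R_L = (15.0 × 121) / (15.0 + 121) = 13.35 kΩ.
V_out = 20.6 × 13.35 / (6.92 + 13.35) = 20.6 × 13.35/20.27 = 13.6 V.
(Unloaded it would have been 14.1 V.)

V_out ≈ 13.6 V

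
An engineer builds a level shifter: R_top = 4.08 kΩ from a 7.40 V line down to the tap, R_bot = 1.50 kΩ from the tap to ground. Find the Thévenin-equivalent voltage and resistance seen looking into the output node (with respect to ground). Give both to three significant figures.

V_th is the open-circuit tap voltage: 7.40 × 1.50/(4.08 + 1.50) = 1.99 V.
With the supply zeroed, R_top and R_bot appear in parallel from the tap: R_th = R_top‖R_bot = (4.08 × 1.50)/5.580 = 1.10 kΩ.

V_th = 1.99 V, R_th = 1.10 kΩ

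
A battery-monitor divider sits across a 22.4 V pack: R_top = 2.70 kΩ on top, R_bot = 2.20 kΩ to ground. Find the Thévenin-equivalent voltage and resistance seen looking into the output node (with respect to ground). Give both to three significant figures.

V_th = 10.1 V, R_th = 1.21 kΩ

V_th is the open-circuit tap voltage: 22.4 × 2.20/(2.70 + 2.20) = 10.1 V.
With the supply zeroed, R_top and R_bot appear in parallel from the tap: R_th = R_top‖R_bot = (2.70 × 2.20)/4.900 = 1.21 kΩ.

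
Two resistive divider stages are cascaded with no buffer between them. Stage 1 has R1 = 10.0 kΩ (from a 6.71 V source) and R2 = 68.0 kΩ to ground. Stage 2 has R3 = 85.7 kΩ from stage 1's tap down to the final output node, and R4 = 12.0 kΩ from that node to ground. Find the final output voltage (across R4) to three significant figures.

V_out ≈ 0.660 V

Stage 2 presents R3+R4 = 97.70 kΩ as a load on stage 1's tap.
Stage 1's lower leg becomes R2‖(R3+R4) = 40.09 kΩ, so V_mid = 6.71 × 40.09/50.09 = 5.371 V.
Stage 2 is itself unloaded: V_out = V_mid × R4/(R3+R4) = 5.371 × 12.0/97.70 = 0.660 V.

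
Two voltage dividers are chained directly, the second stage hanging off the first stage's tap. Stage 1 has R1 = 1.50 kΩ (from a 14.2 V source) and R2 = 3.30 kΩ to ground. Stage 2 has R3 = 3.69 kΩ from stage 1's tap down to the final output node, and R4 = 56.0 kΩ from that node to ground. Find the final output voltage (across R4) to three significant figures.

Stage 2 presents R3+R4 = 59.69 kΩ as a load on stage 1's tap.
Stage 1's lower leg becomes R2‖(R3+R4) = 3.127 kΩ, so V_mid = 14.2 × 3.127/4.627 = 9.597 V.
Stage 2 is itself unloaded: V_out = V_mid × R4/(R3+R4) = 9.597 × 56.0/59.69 = 9.00 V.

V_out ≈ 9.00 V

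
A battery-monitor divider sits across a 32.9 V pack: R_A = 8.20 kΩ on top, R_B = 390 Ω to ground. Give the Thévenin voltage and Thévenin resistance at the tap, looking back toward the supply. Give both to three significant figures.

V_th is the open-circuit tap voltage: 32.9 × 390/(8200 + 390) = 1.49 V.
With the supply zeroed, R_A and R_B appear in parallel from the tap: R_th = R_A‖R_B = (8200 × 390)/8590 = 372 Ω.

V_th = 1.49 V, R_th = 372 Ω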